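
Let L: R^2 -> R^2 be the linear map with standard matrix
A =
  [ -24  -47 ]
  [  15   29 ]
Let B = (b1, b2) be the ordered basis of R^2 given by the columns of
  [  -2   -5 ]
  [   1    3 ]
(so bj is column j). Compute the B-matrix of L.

With P the matrix whose columns are b1, b2, [L]_B = P^(-1) A P.
Column by column: L(b1) = A b1 = (1, -1); its B-coordinates (2, -1) give column 1.
Continuing for each basis vector yields [L]_B = [[2, 3], [-1, 3]].

[[2, 3], [-1, 3]]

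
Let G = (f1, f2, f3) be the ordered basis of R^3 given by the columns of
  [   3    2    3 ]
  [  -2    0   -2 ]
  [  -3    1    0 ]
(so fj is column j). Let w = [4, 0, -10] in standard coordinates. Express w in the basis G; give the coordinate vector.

We seek scalars with c_1 f1 + ... + c_3 f3 = w; equivalently solve M c = w where the columns of M are f1, ..., f3.
Solving this 3x3 system gives c = (4, 2, -4).
Check: 4f1 + 2f2 - 4f3 = [4, 0, -10].

[4, 2, -4]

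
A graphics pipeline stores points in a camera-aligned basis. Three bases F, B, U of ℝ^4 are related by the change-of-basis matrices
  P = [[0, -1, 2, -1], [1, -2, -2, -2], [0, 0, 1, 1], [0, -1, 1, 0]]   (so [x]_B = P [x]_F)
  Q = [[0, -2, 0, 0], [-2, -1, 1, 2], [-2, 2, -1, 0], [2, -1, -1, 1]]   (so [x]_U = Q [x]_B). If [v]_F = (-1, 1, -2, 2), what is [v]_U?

First [v]_B = P [v]_F = (-7, -3, 0, -3).
Then [v]_U = Q [v]_B = (6, 11, 8, -14).

(6, 11, 8, -14)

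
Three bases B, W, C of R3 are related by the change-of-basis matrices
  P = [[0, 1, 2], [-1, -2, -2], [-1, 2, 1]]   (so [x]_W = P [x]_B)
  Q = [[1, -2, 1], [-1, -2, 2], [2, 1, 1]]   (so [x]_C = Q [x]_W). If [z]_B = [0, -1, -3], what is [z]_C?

[-28, -19, -11]

Apply P to get W-coordinates [-7, 8, -5], then Q to get C-coordinates.
The result is [z]_C = [-28, -19, -11].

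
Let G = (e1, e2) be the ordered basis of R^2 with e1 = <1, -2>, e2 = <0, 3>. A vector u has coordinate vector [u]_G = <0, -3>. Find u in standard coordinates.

<0, -9>

By definition u = 0·e1 - 3e2.
Summing componentwise gives <0, -9>.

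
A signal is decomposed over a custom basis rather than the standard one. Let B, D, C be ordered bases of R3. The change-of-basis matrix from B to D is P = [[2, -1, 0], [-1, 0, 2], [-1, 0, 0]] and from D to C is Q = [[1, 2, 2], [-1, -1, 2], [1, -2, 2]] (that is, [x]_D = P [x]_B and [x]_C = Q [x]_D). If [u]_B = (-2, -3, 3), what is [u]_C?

Composing the changes, [u]_C = Q P [u]_B.
Q P = [[-2, -1, 4], [-3, 1, -2], [2, -1, -4]]; applying this to (-2, -3, 3) gives (19, -3, -13).

(19, -3, -13)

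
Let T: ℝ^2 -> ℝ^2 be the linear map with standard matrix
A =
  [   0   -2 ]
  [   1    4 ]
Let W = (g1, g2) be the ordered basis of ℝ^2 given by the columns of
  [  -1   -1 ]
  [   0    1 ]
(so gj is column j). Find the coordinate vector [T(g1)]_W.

Column 1 of [T]_W is the W-coordinate vector of T(g1).
In standard coordinates T(g1) = A g1 = (0, -1).
Converting to W: (0, -1) = g1 - g2, so the coordinate vector is (1, -1).

(1, -1)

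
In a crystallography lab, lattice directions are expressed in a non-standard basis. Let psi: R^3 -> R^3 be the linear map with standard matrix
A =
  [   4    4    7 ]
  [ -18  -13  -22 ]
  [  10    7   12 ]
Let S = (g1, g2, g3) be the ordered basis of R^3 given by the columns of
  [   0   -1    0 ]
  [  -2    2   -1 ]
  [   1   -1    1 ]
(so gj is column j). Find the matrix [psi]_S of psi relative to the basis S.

[[-1, -3, 1], [1, 3, -3], [0, -2, 1]]

Let P have columns g1, ..., g3. Then [psi]_S = P^(-1) A P.
Here det P = -1, so P^(-1) is integer; computing A P first and then P^(-1)(A P) gives [[-1, -3, 1], [1, 3, -3], [0, -2, 1]].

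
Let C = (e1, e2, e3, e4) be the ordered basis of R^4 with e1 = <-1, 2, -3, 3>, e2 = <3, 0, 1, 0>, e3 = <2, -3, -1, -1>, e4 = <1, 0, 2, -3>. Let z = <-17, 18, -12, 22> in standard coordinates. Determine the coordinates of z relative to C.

<3, -1, -4, -3>

Write z = c_1 e1 + ... + c_4 e4 and solve for the c_i.
Gaussian elimination on [M | z] yields c = (3, -1, -4, -3).
Check: 3e1 - e2 - 4e3 - 3e4 = <-17, 18, -12, 22>.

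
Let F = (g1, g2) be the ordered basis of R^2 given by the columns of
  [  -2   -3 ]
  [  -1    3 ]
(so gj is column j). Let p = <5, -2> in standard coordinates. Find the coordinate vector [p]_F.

<-1, -1>

[p]_F is the unique c with M c = p, where M has columns g1, g2.
System: -2c_1 - 3c_2 = 5, -c_1 + 3c_2 = -2; solving gives c_1 = -1, c_2 = -1.
Check: -g1 - g2 = <5, -2>.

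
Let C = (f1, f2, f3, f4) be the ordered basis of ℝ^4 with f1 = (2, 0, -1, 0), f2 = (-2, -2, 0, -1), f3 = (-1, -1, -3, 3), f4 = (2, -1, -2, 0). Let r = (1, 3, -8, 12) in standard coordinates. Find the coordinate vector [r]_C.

[r]_C is the unique c with M c = r, where M has columns f1, ..., f4.
Row-reducing the augmented matrix [M | r] gives c = (-1, -3, 3, 0).
Check: -f1 - 3f2 + 3f3 + 0·f4 = (1, 3, -8, 12).

(-1, -3, 3, 0)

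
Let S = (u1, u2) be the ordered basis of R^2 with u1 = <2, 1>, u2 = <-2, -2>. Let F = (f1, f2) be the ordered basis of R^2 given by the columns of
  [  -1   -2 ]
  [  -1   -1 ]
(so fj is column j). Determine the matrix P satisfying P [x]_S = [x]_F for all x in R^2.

[[0, 2], [-1, 0]]

Let M have columns uj and N have columns fj. Then for every x, N [x]_F = x = M [x]_S, so P = N^(-1) M.
Since det N = -1, N^(-1) has integer entries; multiplying gives P = [[0, 2], [-1, 0]].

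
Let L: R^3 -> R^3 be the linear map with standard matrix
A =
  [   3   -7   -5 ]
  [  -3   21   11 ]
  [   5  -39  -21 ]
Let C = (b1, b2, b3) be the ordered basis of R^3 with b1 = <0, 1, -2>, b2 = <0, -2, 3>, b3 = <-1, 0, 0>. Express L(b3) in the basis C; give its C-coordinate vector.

Column 3 of [L]_C is the C-coordinate vector of L(b3).
In standard coordinates L(b3) = A b3 = <-3, 3, -5>.
Converting to C: <-3, 3, -5> = b1 - b2 + 3b3, so the coordinate vector is <1, -1, 3>.

<1, -1, 3>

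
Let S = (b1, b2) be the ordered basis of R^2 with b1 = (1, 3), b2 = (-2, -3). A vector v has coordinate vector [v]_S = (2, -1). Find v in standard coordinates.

(4, 9)

v = M [v]_S, where M has columns b1, b2.
Carrying out the matrix-vector product, v = (4, 9).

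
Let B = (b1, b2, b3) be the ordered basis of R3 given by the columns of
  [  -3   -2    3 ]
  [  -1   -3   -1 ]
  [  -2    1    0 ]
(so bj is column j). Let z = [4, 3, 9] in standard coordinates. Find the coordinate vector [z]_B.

[-4, 1, -2]

[z]_B is the unique c with M c = z, where M has columns b1, ..., b3.
Solving this 3x3 system gives c = (-4, 1, -2).
Check: -4b1 + b2 - 2b3 = [4, 3, 9].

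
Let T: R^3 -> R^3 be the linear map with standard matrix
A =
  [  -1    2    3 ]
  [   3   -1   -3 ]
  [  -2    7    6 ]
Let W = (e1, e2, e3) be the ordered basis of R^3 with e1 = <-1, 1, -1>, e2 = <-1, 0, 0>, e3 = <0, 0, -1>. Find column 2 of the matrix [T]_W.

<-3, 2, 1>

Compute T(e2) = A e2 = <1, -3, 2> in standard coordinates.
Then write this in W-coordinates: solve for y in y_1 e1 + ... + y_3 e3 = <1, -3, 2>.
This gives y = <-3, 2, 1>, which is column 2 of [T]_W.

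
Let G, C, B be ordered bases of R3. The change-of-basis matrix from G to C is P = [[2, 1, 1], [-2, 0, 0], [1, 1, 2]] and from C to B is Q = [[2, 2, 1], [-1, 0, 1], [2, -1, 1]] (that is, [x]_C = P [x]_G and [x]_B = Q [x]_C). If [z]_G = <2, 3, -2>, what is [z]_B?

First [z]_C = P [z]_G = <5, -4, 1>.
Then [z]_B = Q [z]_C = <3, -4, 15>.

<3, -4, 15>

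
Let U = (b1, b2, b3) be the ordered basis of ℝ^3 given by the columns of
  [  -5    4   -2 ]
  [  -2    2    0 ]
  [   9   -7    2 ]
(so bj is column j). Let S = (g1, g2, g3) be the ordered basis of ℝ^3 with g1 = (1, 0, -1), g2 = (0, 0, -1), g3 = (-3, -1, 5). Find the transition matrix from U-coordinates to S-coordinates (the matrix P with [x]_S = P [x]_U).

[[1, -2, -2], [0, -1, 0], [2, -2, 0]]

Take x = bj: its U-coordinates are the j-th standard unit vector, so P e_j — column j of P — equals [bj]_S.
b1 = g1 + 0·g2 + 2g3, giving column 1 = (1, 0, 2); repeating for each j gives P = [[1, -2, -2], [0, -1, 0], [2, -2, 0]].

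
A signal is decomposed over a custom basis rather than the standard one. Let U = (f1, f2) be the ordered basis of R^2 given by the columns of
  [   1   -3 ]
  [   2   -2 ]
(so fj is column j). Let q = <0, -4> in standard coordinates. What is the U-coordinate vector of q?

<-3, -1>

We seek scalars with c_1 f1 + c_2 f2 = q; equivalently solve M c = q where the columns of M are f1, f2.
System: c_1 - 3c_2 = 0, 2c_1 - 2c_2 = -4; solving gives c_1 = -3, c_2 = -1.
Check: -3f1 - f2 = <0, -4>.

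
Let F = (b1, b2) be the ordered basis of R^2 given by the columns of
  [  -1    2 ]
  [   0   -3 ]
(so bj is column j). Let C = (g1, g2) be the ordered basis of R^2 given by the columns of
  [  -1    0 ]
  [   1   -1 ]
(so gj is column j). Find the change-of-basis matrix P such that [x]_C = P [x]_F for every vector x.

Take x = bj: its F-coordinates are the j-th standard unit vector, so P e_j — column j of P — equals [bj]_C.
b1 = g1 + g2, giving column 1 = [1, 1]; repeating for each j gives P = [[1, -2], [1, 1]].

[[1, -2], [1, 1]]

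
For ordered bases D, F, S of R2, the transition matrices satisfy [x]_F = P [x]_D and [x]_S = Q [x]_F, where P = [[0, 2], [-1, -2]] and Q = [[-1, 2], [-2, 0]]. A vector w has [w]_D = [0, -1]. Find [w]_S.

[6, 4]

Apply P to get F-coordinates [-2, 2], then Q to get S-coordinates.
The result is [w]_S = [6, 4].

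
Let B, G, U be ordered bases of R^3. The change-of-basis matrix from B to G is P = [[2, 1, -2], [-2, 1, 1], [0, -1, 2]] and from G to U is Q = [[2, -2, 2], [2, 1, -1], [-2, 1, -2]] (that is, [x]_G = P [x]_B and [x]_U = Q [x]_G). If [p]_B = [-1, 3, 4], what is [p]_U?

[-22, -10, 13]

Composing the changes, [p]_U = Q P [p]_B.
Q P = [[8, -2, -2], [2, 4, -5], [-6, 1, 1]]; applying this to [-1, 3, 4] gives [-22, -10, 13].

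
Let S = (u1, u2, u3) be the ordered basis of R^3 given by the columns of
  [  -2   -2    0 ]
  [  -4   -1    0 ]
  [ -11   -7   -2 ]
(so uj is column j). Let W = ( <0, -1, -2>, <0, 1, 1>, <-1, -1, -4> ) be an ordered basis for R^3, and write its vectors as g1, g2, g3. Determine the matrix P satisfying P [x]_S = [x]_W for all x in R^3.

[[1, 0, 2], [-1, 1, 2], [2, 2, 0]]

Let M have columns uj and N have columns gj. Then for every x, N [x]_W = x = M [x]_S, so P = N^(-1) M.
Since det N = -1, N^(-1) has integer entries; multiplying gives P = [[1, 0, 2], [-1, 1, 2], [2, 2, 0]].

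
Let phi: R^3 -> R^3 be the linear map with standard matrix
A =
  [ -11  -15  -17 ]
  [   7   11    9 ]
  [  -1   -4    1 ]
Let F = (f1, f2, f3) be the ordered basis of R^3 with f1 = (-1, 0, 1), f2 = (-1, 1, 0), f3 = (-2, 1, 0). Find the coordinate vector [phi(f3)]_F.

Column 3 of [phi]_F is the F-coordinate vector of phi(f3).
In standard coordinates phi(f3) = A f3 = (7, -3, -2).
Converting to F: (7, -3, -2) = -2f1 - f2 - 2f3, so the coordinate vector is (-2, -1, -2).

(-2, -1, -2)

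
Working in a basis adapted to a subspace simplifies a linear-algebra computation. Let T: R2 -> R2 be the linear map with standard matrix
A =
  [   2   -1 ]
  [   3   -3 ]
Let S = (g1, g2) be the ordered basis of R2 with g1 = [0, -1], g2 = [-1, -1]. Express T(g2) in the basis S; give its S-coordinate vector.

Compute T(g2) = A g2 = [-1, 0] in standard coordinates.
Then write this in S-coordinates: solve for y in y_1 g1 + y_2 g2 = [-1, 0].
This gives y = [-1, 1], which is column 2 of [T]_S.

[-1, 1]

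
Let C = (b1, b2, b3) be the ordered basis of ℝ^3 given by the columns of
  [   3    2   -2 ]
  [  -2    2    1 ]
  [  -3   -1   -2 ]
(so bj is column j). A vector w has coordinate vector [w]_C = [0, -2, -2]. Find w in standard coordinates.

w = M [w]_C, where M has columns b1, ..., b3.
Carrying out the matrix-vector product, w = [0, -6, 6].

[0, -6, 6]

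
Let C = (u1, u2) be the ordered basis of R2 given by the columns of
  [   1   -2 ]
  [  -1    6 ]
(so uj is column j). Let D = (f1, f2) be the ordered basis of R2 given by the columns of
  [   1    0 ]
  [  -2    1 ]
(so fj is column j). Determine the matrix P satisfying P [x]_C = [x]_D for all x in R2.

[[1, -2], [1, 2]]

Let M have columns uj and N have columns fj. Then for every x, N [x]_D = x = M [x]_C, so P = N^(-1) M.
Since det N = 1, N^(-1) has integer entries; multiplying gives P = [[1, -2], [1, 2]].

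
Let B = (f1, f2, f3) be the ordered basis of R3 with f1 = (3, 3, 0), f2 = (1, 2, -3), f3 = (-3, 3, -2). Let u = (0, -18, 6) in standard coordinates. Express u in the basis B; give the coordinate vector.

(-3, 0, -3)

[u]_B is the unique c with M c = u, where M has columns f1, ..., f3.
Gaussian elimination on [M | u] yields c = (-3, 0, -3).
Check: -3f1 + 0·f2 - 3f3 = (0, -18, 6).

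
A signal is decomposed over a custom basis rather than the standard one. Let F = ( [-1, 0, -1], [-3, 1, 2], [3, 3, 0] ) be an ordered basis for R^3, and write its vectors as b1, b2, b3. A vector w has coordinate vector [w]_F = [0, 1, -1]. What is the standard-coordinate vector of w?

[-6, -2, 2]

By definition w = 0·b1 + b2 - b3.
Summing componentwise gives [-6, -2, 2].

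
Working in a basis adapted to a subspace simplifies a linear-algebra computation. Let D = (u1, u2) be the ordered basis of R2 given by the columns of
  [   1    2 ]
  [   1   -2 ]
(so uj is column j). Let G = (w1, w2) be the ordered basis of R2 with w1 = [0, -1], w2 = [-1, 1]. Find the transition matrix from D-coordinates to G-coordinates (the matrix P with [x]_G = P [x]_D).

[[-2, 0], [-1, -2]]

Column j of P is [uj]_G, since P maps D-coordinates to G-coordinates.
Expressing u1 in G: u1 = -2w1 - w2, so column 1 of P is [-2, -1].
Doing the same for each uj gives P = [[-2, 0], [-1, -2]].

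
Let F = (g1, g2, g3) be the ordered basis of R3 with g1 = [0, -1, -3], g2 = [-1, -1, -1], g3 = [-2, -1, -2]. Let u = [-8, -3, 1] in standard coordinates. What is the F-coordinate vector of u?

Write u = c_1 g1 + ... + c_3 g3 and solve for the c_i.
Row-reducing the augmented matrix [M | u] gives c = (-3, 4, 2).
Check: -3g1 + 4g2 + 2g3 = [-8, -3, 1].

[-3, 4, 2]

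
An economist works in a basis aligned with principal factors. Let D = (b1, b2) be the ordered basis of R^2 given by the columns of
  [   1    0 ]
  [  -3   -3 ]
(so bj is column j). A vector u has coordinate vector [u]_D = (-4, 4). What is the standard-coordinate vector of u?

(-4, 0)

u = M [u]_D, where M has columns b1, b2.
Carrying out the matrix-vector product, u = (-4, 0).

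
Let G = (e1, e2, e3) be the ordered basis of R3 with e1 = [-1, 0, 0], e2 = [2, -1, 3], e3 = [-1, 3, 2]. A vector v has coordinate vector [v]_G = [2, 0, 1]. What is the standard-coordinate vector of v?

[-3, 3, 2]

v = M [v]_G, where M has columns e1, ..., e3.
Carrying out the matrix-vector product, v = [-3, 3, 2].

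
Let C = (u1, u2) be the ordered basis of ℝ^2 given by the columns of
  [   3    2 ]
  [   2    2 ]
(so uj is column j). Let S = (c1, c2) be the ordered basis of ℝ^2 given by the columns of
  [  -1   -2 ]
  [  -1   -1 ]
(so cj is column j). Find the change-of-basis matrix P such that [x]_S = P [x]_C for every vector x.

Take x = uj: its C-coordinates are the j-th standard unit vector, so P e_j — column j of P — equals [uj]_S.
u1 = -c1 - c2, giving column 1 = <-1, -1>; repeating for each j gives P = [[-1, -2], [-1, 0]].

[[-1, -2], [-1, 0]]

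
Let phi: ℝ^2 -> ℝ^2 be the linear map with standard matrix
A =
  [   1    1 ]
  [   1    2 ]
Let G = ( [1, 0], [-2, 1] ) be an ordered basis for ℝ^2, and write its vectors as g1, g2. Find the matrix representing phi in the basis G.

With P the matrix whose columns are g1, g2, [phi]_G = P^(-1) A P.
Column by column: phi(g1) = A g1 = [1, 1]; its G-coordinates [3, 1] give column 1.
Continuing for each basis vector yields [phi]_G = [[3, -1], [1, 0]].

[[3, -1], [1, 0]]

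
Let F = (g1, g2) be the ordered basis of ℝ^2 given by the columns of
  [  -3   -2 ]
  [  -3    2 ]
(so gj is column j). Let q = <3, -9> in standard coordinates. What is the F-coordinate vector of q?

[q]_F is the unique c with M c = q, where M has columns g1, g2.
System: -3c_1 - 2c_2 = 3, -3c_1 + 2c_2 = -9; solving gives c_1 = 1, c_2 = -3.
Check: g1 - 3g2 = <3, -9>.

<1, -3>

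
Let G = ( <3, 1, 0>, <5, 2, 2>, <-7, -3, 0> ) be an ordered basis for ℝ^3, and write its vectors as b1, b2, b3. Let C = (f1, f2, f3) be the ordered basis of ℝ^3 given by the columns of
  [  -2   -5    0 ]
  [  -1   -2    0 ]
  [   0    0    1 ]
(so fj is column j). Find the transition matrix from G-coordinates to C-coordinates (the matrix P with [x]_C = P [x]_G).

[[1, 0, 1], [-1, -1, 1], [0, 2, 0]]

Take x = bj: its G-coordinates are the j-th standard unit vector, so P e_j — column j of P — equals [bj]_C.
b1 = f1 - f2 + 0·f3, giving column 1 = <1, -1, 0>; repeating for each j gives P = [[1, 0, 1], [-1, -1, 1], [0, 2, 0]].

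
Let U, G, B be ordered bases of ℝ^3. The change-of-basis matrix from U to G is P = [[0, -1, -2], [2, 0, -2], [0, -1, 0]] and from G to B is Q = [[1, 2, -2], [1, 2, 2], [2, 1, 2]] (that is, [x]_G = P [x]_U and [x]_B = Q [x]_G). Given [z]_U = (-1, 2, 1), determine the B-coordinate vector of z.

(-8, -16, -16)

First [z]_G = P [z]_U = (-4, -4, -2).
Then [z]_B = Q [z]_G = (-8, -16, -16).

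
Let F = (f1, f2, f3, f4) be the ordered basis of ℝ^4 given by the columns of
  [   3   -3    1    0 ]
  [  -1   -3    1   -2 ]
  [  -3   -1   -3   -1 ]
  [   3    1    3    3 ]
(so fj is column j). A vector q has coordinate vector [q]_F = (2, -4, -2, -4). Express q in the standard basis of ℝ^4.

The coordinates say q = 2f1 - 4f2 - 2f3 - 4f4; adding the scaled basis vectors gives (16, 16, 8, -16).

(16, 16, 8, -16)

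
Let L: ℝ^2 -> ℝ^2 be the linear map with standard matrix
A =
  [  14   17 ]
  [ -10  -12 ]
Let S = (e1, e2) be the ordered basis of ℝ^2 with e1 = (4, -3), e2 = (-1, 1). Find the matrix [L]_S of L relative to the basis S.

Let P have columns e1, e2. Then [L]_S = P^(-1) A P.
Here det P = 1, so P^(-1) is integer; computing A P first and then P^(-1)(A P) gives [[1, 1], [-1, 1]].

[[1, 1], [-1, 1]]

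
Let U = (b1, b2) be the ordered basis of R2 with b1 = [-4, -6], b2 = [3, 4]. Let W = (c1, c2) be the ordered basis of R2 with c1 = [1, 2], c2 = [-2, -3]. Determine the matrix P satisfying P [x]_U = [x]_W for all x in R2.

Column j of P is [bj]_W, since P maps U-coordinates to W-coordinates.
Expressing b1 in W: b1 = 0·c1 + 2c2, so column 1 of P is [0, 2].
Doing the same for each bj gives P = [[0, -1], [2, -2]].

[[0, -1], [2, -2]]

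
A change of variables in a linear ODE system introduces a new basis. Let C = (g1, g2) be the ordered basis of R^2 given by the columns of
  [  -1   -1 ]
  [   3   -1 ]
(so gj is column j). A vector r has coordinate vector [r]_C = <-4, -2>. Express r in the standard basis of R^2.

By definition r = -4g1 - 2g2.
Summing componentwise gives <6, -10>.

<6, -10>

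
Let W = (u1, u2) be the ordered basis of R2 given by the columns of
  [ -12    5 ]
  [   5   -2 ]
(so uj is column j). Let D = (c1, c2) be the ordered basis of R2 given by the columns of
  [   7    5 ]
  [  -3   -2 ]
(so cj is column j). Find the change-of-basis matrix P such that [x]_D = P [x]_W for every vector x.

[[-1, 0], [-1, 1]]

Column j of P is [uj]_D, since P maps W-coordinates to D-coordinates.
Expressing u1 in D: u1 = -c1 - c2, so column 1 of P is <-1, -1>.
Doing the same for each uj gives P = [[-1, 0], [-1, 1]].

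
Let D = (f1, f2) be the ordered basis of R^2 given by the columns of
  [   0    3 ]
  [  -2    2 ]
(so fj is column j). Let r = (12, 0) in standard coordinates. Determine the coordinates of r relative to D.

(4, 4)

[r]_D is the unique c with M c = r, where M has columns f1, f2.
System: 0c_1 + 3c_2 = 12, -2c_1 + 2c_2 = 0; solving gives c_1 = 4, c_2 = 4.
Check: 4f1 + 4f2 = (12, 0).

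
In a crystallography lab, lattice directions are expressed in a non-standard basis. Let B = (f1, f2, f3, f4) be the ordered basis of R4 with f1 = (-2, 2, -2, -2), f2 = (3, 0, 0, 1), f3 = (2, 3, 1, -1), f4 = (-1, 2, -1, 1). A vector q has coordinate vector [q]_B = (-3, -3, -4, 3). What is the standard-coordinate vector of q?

q = M [q]_B, where M has columns f1, ..., f4.
Carrying out the matrix-vector product, q = (-14, -12, -1, 10).

(-14, -12, -1, 10)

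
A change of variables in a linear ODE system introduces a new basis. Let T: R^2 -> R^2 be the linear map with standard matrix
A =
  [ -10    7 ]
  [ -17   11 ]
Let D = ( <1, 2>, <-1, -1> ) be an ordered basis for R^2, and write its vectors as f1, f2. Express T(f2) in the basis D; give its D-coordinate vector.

<3, 0>

Column 2 of [T]_D is the D-coordinate vector of T(f2).
In standard coordinates T(f2) = A f2 = <3, 6>.
Converting to D: <3, 6> = 3f1 + 0·f2, so the coordinate vector is <3, 0>.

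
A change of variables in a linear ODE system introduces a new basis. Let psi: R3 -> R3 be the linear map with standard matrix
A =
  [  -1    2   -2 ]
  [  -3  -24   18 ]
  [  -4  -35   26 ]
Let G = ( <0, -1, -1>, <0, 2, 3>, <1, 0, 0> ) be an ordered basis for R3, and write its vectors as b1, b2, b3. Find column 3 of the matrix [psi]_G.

<1, -1, -1>

Column 3 of [psi]_G is the G-coordinate vector of psi(b3).
In standard coordinates psi(b3) = A b3 = <-1, -3, -4>.
Converting to G: <-1, -3, -4> = b1 - b2 - b3, so the coordinate vector is <1, -1, -1>.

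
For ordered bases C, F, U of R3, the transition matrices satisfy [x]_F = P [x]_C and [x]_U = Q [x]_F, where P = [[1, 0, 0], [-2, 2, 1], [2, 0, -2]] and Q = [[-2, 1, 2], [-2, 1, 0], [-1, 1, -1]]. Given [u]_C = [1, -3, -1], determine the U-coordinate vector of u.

[-3, -11, -14]

Apply P to get F-coordinates [1, -9, 4], then Q to get U-coordinates.
The result is [u]_U = [-3, -11, -14].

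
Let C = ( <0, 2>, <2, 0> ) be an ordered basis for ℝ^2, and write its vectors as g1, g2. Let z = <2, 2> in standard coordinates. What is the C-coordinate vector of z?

Write z = c_1 g1 + c_2 g2 and solve for the c_i.
System: 0c_1 + 2c_2 = 2, 2c_1 + 0c_2 = 2; solving gives c_1 = 1, c_2 = 1.
Check: g1 + g2 = <2, 2>.

<1, 1>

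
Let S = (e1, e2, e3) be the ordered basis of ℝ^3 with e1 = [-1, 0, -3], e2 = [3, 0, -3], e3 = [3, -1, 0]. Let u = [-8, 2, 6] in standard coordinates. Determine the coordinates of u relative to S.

Write u = c_1 e1 + ... + c_3 e3 and solve for the c_i.
Solving this 3x3 system gives c = (-1, -1, -2).
Check: -e1 - e2 - 2e3 = [-8, 2, 6].

[-1, -1, -2]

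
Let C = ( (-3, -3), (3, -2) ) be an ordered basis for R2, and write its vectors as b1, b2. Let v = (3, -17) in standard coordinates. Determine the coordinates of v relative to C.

(3, 4)

Write v = c_1 b1 + c_2 b2 and solve for the c_i.
System: -3c_1 + 3c_2 = 3, -3c_1 - 2c_2 = -17; solving gives c_1 = 3, c_2 = 4.
Check: 3b1 + 4b2 = (3, -17).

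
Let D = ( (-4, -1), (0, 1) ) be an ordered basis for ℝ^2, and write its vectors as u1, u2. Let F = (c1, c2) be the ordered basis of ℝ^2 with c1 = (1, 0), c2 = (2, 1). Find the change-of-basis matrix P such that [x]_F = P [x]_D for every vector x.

[[-2, -2], [-1, 1]]

Column j of P is [uj]_F, since P maps D-coordinates to F-coordinates.
Expressing u1 in F: u1 = -2c1 - c2, so column 1 of P is (-2, -1).
Doing the same for each uj gives P = [[-2, -2], [-1, 1]].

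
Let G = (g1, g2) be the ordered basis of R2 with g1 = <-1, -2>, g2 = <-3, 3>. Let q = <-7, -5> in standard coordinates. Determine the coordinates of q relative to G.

We seek scalars with c_1 g1 + c_2 g2 = q; equivalently solve M c = q where the columns of M are g1, g2.
System: -c_1 - 3c_2 = -7, -2c_1 + 3c_2 = -5; solving gives c_1 = 4, c_2 = 1.
Check: 4g1 + g2 = <-7, -5>.

<4, 1>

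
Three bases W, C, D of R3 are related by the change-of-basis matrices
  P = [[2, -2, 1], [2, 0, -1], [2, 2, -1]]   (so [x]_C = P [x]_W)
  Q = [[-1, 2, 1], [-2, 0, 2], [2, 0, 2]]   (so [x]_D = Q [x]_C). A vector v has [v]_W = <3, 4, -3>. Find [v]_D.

<40, 44, 24>

Composing the changes, [v]_D = Q P [v]_W.
Q P = [[4, 4, -4], [0, 8, -4], [8, 0, 0]]; applying this to <3, 4, -3> gives <40, 44, 24>.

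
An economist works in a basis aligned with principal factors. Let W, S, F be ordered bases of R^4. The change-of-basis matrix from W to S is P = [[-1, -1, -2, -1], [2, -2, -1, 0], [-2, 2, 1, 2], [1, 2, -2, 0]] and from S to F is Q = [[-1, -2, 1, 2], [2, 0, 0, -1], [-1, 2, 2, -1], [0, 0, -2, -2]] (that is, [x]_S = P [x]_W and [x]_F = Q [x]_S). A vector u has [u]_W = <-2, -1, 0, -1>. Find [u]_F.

<-8, 12, -4, 8>

Composing the changes, [u]_F = Q P [u]_W.
Q P = [[-3, 11, 1, 3], [-3, -4, -2, -2], [0, -1, 4, 5], [2, -8, 2, -4]]; applying this to <-2, -1, 0, -1> gives <-8, 12, -4, 8>.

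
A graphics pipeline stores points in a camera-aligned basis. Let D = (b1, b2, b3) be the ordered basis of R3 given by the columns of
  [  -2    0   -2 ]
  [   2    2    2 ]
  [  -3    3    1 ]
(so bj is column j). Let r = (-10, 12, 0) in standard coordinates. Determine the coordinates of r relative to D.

(2, 1, 3)

We seek scalars with c_1 b1 + ... + c_3 b3 = r; equivalently solve M c = r where the columns of M are b1, ..., b3.
Gaussian elimination on [M | r] yields c = (2, 1, 3).
Check: 2b1 + b2 + 3b3 = (-10, 12, 0).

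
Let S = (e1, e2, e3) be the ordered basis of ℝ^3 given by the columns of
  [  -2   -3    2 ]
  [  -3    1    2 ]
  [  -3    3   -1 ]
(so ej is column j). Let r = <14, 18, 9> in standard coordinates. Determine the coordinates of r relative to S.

<-4, 0, 3>

[r]_S is the unique c with M c = r, where M has columns e1, ..., e3.
Solving this 3x3 system gives c = (-4, 0, 3).
Check: -4e1 + 0·e2 + 3e3 = <14, 18, 9>.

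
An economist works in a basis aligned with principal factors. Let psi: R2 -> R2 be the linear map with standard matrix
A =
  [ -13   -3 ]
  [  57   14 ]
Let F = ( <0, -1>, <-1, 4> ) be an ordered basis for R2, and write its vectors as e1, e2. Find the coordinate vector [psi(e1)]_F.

<2, -3>

Compute psi(e1) = A e1 = <3, -14> in standard coordinates.
Then write this in F-coordinates: solve for y in y_1 e1 + y_2 e2 = <3, -14>.
This gives y = <2, -3>, which is column 1 of [psi]_F.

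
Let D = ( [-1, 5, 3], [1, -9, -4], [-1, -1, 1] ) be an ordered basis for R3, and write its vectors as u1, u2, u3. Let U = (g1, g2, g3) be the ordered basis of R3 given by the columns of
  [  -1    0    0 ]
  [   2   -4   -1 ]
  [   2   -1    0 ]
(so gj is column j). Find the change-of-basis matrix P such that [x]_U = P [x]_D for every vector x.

[[1, -1, 1], [-1, 2, 1], [1, -1, -1]]

Let M have columns uj and N have columns gj. Then for every x, N [x]_U = x = M [x]_D, so P = N^(-1) M.
Since det N = 1, N^(-1) has integer entries; multiplying gives P = [[1, -1, 1], [-1, 2, 1], [1, -1, -1]].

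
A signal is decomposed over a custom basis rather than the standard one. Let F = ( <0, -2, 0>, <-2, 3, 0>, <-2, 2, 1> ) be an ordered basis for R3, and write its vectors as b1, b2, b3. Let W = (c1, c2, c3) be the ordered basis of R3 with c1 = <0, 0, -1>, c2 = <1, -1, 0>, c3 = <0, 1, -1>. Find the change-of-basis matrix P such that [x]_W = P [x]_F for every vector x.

Take x = bj: its F-coordinates are the j-th standard unit vector, so P e_j — column j of P — equals [bj]_W.
b1 = 2c1 + 0·c2 - 2c3, giving column 1 = <2, 0, -2>; repeating for each j gives P = [[2, -1, -1], [0, -2, -2], [-2, 1, 0]].

[[2, -1, -1], [0, -2, -2], [-2, 1, 0]]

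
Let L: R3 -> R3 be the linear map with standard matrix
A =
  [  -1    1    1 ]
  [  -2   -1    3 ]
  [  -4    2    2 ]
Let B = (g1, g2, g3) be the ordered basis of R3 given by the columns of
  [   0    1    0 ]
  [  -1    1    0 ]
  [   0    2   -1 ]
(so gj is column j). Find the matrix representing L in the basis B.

Let P have columns g1, ..., g3. Then [L]_B = P^(-1) A P.
Here det P = -1, so P^(-1) is integer; computing A P first and then P^(-1)(A P) gives [[-2, -1, 2], [-1, 2, -1], [0, 2, 0]].

[[-2, -1, 2], [-1, 2, -1], [0, 2, 0]]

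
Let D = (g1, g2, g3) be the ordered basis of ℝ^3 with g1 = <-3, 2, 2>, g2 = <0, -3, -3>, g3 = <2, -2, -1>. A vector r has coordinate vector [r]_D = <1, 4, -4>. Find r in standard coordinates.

By definition r = g1 + 4g2 - 4g3.
Summing componentwise gives <-11, -2, -6>.

<-11, -2, -6>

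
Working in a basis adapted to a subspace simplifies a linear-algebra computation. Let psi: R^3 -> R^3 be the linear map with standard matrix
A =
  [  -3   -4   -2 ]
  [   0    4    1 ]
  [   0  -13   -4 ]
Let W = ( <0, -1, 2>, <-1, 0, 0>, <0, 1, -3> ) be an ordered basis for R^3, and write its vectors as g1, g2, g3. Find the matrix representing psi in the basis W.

[[1, 0, -2], [0, -3, -2], [-1, 0, -1]]

With P the matrix whose columns are g1, ..., g3, [psi]_W = P^(-1) A P.
Column by column: psi(g1) = A g1 = <0, -2, 5>; its W-coordinates <1, 0, -1> give column 1.
Continuing for each basis vector yields [psi]_W = [[1, 0, -2], [0, -3, -2], [-1, 0, -1]].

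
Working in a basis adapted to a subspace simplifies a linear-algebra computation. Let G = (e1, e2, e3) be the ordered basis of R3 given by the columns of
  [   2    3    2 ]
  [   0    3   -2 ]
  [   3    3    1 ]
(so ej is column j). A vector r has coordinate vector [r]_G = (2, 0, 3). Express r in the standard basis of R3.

(10, -6, 9)

r = M [r]_G, where M has columns e1, ..., e3.
Carrying out the matrix-vector product, r = (10, -6, 9).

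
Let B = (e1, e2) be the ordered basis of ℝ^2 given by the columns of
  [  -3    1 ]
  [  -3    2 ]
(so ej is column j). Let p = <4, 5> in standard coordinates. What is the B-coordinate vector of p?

<-1, 1>

Write p = c_1 e1 + c_2 e2 and solve for the c_i.
System: -3c_1 + c_2 = 4, -3c_1 + 2c_2 = 5; solving gives c_1 = -1, c_2 = 1.
Check: -e1 + e2 = <4, 5>.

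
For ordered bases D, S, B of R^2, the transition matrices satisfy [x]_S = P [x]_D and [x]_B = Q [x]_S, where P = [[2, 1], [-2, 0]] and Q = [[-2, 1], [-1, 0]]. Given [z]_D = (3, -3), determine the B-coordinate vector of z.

Composing the changes, [z]_B = Q P [z]_D.
Q P = [[-6, -2], [-2, -1]]; applying this to (3, -3) gives (-12, -3).

(-12, -3)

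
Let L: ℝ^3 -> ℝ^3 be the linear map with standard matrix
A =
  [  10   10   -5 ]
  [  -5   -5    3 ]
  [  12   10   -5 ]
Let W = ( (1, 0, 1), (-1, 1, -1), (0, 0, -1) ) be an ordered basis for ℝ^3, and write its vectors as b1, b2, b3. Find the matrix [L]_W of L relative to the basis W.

With P the matrix whose columns are b1, ..., b3, [L]_W = P^(-1) A P.
Column by column: L(b1) = A b1 = (5, -2, 7); its W-coordinates (3, -2, -2) give column 1.
Continuing for each basis vector yields [L]_W = [[3, 2, 2], [-2, -3, -3], [-2, 2, 0]].

[[3, 2, 2], [-2, -3, -3], [-2, 2, 0]]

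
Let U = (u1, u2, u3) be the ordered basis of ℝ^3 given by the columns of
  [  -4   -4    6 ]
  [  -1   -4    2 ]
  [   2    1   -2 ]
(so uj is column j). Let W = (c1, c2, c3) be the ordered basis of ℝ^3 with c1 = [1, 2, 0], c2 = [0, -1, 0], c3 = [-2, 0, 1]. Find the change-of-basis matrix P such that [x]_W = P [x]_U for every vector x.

[[0, -2, 2], [1, 0, 2], [2, 1, -2]]

Column j of P is [uj]_W, since P maps U-coordinates to W-coordinates.
Expressing u1 in W: u1 = 0·c1 + c2 + 2c3, so column 1 of P is [0, 1, 2].
Doing the same for each uj gives P = [[0, -2, 2], [1, 0, 2], [2, 1, -2]].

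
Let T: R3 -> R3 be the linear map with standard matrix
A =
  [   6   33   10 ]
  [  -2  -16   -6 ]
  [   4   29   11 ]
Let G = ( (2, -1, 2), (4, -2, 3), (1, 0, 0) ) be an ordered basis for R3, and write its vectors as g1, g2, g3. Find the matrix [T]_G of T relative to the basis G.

[[2, 0, 2], [-1, -3, 0], [-1, 0, 2]]

With P the matrix whose columns are g1, ..., g3, [T]_G = P^(-1) A P.
Column by column: T(g1) = A g1 = (-1, 0, 1); its G-coordinates (2, -1, -1) give column 1.
Continuing for each basis vector yields [T]_G = [[2, 0, 2], [-1, -3, 0], [-1, 0, 2]].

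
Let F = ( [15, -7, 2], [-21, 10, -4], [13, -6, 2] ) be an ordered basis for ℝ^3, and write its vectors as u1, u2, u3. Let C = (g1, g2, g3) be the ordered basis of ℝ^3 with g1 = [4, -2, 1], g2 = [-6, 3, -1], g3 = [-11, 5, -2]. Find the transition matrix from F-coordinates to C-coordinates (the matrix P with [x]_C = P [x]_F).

[[-2, -1, -1], [-2, 1, -1], [-1, 1, -1]]

Take x = uj: its F-coordinates are the j-th standard unit vector, so P e_j — column j of P — equals [uj]_C.
u1 = -2g1 - 2g2 - g3, giving column 1 = [-2, -2, -1]; repeating for each j gives P = [[-2, -1, -1], [-2, 1, -1], [-1, 1, -1]].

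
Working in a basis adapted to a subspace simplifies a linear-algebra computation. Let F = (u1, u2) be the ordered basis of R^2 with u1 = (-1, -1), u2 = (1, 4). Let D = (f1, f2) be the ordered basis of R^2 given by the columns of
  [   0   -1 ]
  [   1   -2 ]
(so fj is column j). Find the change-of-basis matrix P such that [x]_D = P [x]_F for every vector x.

Column j of P is [uj]_D, since P maps F-coordinates to D-coordinates.
Expressing u1 in D: u1 = f1 + f2, so column 1 of P is (1, 1).
Doing the same for each uj gives P = [[1, 2], [1, -1]].

[[1, 2], [1, -1]]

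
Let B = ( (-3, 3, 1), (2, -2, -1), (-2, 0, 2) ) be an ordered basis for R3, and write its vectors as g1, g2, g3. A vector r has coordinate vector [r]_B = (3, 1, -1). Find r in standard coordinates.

(-5, 7, 0)

By definition r = 3g1 + g2 - g3.
Summing componentwise gives (-5, 7, 0).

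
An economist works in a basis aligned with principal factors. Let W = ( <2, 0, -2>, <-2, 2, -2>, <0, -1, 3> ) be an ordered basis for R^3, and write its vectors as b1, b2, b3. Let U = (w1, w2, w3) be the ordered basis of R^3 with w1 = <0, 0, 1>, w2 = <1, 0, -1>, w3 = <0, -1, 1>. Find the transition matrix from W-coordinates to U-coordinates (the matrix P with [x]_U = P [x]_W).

[[0, -2, 2], [2, -2, 0], [0, -2, 1]]

Let M have columns bj and N have columns wj. Then for every x, N [x]_U = x = M [x]_W, so P = N^(-1) M.
Since det N = -1, N^(-1) has integer entries; multiplying gives P = [[0, -2, 2], [2, -2, 0], [0, -2, 1]].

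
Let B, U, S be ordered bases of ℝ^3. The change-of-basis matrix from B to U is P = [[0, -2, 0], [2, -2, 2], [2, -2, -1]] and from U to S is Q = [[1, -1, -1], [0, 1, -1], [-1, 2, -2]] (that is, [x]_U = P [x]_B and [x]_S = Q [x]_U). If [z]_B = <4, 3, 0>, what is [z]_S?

<-10, 0, 6>

First [z]_U = P [z]_B = <-6, 2, 2>.
Then [z]_S = Q [z]_U = <-10, 0, 6>.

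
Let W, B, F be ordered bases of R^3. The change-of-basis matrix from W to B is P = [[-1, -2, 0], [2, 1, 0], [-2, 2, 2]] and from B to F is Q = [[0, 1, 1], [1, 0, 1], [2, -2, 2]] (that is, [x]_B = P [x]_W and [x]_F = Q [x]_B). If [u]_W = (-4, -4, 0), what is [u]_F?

Apply P to get B-coordinates (12, -12, 0), then Q to get F-coordinates.
The result is [u]_F = (-12, 12, 48).

(-12, 12, 48)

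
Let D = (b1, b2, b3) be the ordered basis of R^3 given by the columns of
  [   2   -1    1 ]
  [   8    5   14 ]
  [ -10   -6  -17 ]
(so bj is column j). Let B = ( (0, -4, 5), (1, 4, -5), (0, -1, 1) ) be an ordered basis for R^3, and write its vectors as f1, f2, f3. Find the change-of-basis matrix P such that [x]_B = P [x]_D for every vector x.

[[0, -2, -2], [2, -1, 1], [0, -1, -2]]

Let M have columns bj and N have columns fj. Then for every x, N [x]_B = x = M [x]_D, so P = N^(-1) M.
Since det N = -1, N^(-1) has integer entries; multiplying gives P = [[0, -2, -2], [2, -1, 1], [0, -1, -2]].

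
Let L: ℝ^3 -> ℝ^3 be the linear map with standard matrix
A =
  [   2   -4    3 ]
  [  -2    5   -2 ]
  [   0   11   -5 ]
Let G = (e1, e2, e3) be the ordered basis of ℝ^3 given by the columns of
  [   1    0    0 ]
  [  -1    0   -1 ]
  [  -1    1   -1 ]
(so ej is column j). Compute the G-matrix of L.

With P the matrix whose columns are e1, ..., e3, [L]_G = P^(-1) A P.
Column by column: L(e1) = A e1 = (3, -5, -6); its G-coordinates (3, -1, 2) give column 1.
Continuing for each basis vector yields [L]_G = [[3, 3, 1], [-1, -3, -3], [2, -1, 2]].

[[3, 3, 1], [-1, -3, -3], [2, -1, 2]]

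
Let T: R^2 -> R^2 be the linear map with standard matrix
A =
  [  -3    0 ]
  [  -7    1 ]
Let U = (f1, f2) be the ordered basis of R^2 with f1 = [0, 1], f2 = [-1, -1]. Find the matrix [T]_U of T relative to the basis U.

[[1, 3], [0, -3]]

The j-th column of [T]_U is [T(fj)]_U.
T(f1) = A f1 = [0, 1] = f1 + 0·f2, so column 1 is [1, 0].
Repeating for f2 and assembling the columns gives [[1, 3], [0, -3]].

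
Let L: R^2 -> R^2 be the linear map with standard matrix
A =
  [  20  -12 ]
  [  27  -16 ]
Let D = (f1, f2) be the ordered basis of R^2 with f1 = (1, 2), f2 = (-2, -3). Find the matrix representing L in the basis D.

[[2, 0], [3, 2]]

Let P have columns f1, f2. Then [L]_D = P^(-1) A P.
Here det P = 1, so P^(-1) is integer; computing A P first and then P^(-1)(A P) gives [[2, 0], [3, 2]].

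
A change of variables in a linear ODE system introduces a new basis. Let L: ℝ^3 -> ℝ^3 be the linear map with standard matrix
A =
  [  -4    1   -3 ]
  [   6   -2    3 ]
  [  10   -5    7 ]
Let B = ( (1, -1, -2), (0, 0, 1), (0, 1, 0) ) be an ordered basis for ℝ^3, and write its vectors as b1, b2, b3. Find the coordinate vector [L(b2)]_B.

Compute L(b2) = A b2 = (-3, 3, 7) in standard coordinates.
Then write this in B-coordinates: solve for y in y_1 b1 + ... + y_3 b3 = (-3, 3, 7).
This gives y = (-3, 1, 0), which is column 2 of [L]_B.

(-3, 1, 0)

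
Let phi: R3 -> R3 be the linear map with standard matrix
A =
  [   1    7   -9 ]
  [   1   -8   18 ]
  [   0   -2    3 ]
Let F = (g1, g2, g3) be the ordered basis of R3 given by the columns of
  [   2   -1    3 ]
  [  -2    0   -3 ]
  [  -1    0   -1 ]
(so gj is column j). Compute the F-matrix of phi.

[[-3, -1, 0], [3, 2, 0], [2, 1, -3]]

With P the matrix whose columns are g1, ..., g3, [phi]_F = P^(-1) A P.
Column by column: phi(g1) = A g1 = <-3, 0, 1>; its F-coordinates <-3, 3, 2> give column 1.
Continuing for each basis vector yields [phi]_F = [[-3, -1, 0], [3, 2, 0], [2, 1, -3]].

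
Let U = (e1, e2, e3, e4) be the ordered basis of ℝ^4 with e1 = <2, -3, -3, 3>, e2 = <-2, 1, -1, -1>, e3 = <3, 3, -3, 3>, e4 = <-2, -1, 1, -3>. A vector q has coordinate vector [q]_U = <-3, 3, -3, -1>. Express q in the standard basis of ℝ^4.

<-19, 4, 14, -18>

By definition q = -3e1 + 3e2 - 3e3 - e4.
Summing componentwise gives <-19, 4, 14, -18>.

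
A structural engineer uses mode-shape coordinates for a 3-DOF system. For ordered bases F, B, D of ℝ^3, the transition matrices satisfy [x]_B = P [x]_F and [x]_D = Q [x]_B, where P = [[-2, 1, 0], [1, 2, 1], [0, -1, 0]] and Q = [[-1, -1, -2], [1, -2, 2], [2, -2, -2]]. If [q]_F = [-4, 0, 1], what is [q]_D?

[-5, 14, 22]

Composing the changes, [q]_D = Q P [q]_F.
Q P = [[1, -1, -1], [-4, -5, -2], [-6, 0, -2]]; applying this to [-4, 0, 1] gives [-5, 14, 22].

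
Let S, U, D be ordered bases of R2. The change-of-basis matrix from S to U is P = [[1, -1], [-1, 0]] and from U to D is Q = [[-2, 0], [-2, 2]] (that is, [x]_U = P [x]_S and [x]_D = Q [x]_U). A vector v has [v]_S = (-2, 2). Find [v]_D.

(8, 12)

Composing the changes, [v]_D = Q P [v]_S.
Q P = [[-2, 2], [-4, 2]]; applying this to (-2, 2) gives (8, 12).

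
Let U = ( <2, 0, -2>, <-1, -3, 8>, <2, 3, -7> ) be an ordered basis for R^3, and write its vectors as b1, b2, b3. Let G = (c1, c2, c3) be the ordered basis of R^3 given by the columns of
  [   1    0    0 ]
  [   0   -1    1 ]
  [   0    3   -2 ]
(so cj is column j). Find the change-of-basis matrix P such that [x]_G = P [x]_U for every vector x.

[[2, -1, 2], [-2, 2, -1], [-2, -1, 2]]

Column j of P is [bj]_G, since P maps U-coordinates to G-coordinates.
Expressing b1 in G: b1 = 2c1 - 2c2 - 2c3, so column 1 of P is <2, -2, -2>.
Doing the same for each bj gives P = [[2, -1, 2], [-2, 2, -1], [-2, -1, 2]].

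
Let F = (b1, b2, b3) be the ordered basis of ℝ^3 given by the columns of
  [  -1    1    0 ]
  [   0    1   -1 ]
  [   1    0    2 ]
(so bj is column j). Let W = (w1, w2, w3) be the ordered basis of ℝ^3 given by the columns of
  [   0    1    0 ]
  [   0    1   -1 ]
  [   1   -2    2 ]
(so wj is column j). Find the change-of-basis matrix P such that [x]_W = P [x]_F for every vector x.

[[1, 2, 0], [-1, 1, 0], [-1, 0, 1]]

Column j of P is [bj]_W, since P maps F-coordinates to W-coordinates.
Expressing b1 in W: b1 = w1 - w2 - w3, so column 1 of P is (1, -1, -1).
Doing the same for each bj gives P = [[1, 2, 0], [-1, 1, 0], [-1, 0, 1]].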